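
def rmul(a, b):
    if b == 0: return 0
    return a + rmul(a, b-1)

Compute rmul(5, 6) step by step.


rmul(5, 6) = 5 + rmul(5, 5)
rmul(5, 5) = 5 + rmul(5, 4)
rmul(5, 4) = 5 + rmul(5, 3)
rmul(5, 3) = 5 + rmul(5, 2)
rmul(5, 2) = 5 + rmul(5, 1)
rmul(5, 1) = 5 + rmul(5, 0)
rmul(5, 0) = 0  (base case)
Total: 5 + 5 + 5 + 5 + 5 + 5 + 0 = 30

30


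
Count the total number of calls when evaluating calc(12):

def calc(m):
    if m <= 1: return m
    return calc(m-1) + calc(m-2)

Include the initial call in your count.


Let C(n) = total calls for calc(n)
C(0) = 1, C(1) = 1
C(2) = 1 + C(1) + C(0) = 1 + 1 + 1 = 3
C(3) = 1 + C(2) + C(1) = 1 + 3 + 1 = 5
C(4) = 1 + C(3) + C(2) = 1 + 5 + 3 = 9
C(5) = 1 + C(4) + C(3) = 1 + 9 + 5 = 15
C(6) = 1 + C(5) + C(4) = 1 + 15 + 9 = 25
C(7) = 1 + C(6) + C(5) = 1 + 25 + 15 = 41
C(8) = 1 + C(7) + C(6) = 1 + 41 + 25 = 67
C(9) = 1 + C(8) + C(7) = 1 + 67 + 41 = 109
C(10) = 1 + C(9) + C(8) = 1 + 109 + 67 = 177
C(11) = 1 + C(10) + C(9) = 1 + 177 + 109 = 287
C(12) = 1 + C(11) + C(10) = 1 + 287 + 177 = 465

465


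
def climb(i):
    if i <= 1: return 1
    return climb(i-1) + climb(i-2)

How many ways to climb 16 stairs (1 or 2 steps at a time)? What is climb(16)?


Building up from base cases:
climb(0) = 1
climb(1) = 1
climb(2) = climb(1) + climb(0) = 1 + 1 = 2
climb(3) = climb(2) + climb(1) = 2 + 1 = 3
climb(4) = climb(3) + climb(2) = 3 + 2 = 5
climb(5) = climb(4) + climb(3) = 5 + 3 = 8
climb(6) = climb(5) + climb(4) = 8 + 5 = 13
climb(7) = climb(6) + climb(5) = 13 + 8 = 21
climb(8) = climb(7) + climb(6) = 21 + 13 = 34
climb(9) = climb(8) + climb(7) = 34 + 21 = 55
climb(10) = climb(9) + climb(8) = 55 + 34 = 89
climb(11) = climb(10) + climb(9) = 89 + 55 = 144
climb(12) = climb(11) + climb(10) = 144 + 89 = 233
climb(13) = climb(12) + climb(11) = 233 + 144 = 377
climb(14) = climb(13) + climb(12) = 377 + 233 = 610
climb(15) = climb(14) + climb(13) = 610 + 377 = 987
climb(16) = climb(15) + climb(14) = 987 + 610 = 1597

1597


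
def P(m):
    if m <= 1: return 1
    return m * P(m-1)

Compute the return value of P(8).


P(8)
= 8 * P(7)
= 8 * 7 * P(6)
= 8 * 7 * 6 * P(5)
= 8 * 7 * 6 * 5 * P(4)
= 8 * 7 * 6 * 5 * 4 * P(3)
= 8 * 7 * 6 * 5 * 4 * 3 * P(2)
= 8 * 7 * 6 * 5 * 4 * 3 * 2 * P(1)
= 8 * 7 * 6 * 5 * 4 * 3 * 2 * 1
= 40320

40320


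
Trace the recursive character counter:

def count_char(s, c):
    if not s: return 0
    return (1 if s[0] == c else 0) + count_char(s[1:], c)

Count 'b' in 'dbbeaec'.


s[0]='d' != 'b' -> 0
s[0]='b' == 'b' -> 1
s[0]='b' == 'b' -> 1
s[0]='e' != 'b' -> 0
s[0]='a' != 'b' -> 0
s[0]='e' != 'b' -> 0
s[0]='c' != 'b' -> 0
Sum: 0 + 1 + 1 + 0 + 0 + 0 + 0 = 2

2


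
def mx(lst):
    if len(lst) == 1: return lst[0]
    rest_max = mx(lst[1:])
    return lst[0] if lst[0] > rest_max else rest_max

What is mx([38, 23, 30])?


mx([38, 23, 30]): compare 38 with mx([23, 30])
mx([23, 30]): compare 23 with mx([30])
mx([30]) = 30  (base case)
Compare 23 with 30 -> 30
Compare 38 with 30 -> 38

38


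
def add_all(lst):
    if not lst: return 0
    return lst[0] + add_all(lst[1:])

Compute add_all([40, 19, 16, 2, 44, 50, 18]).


add_all([40, 19, 16, 2, 44, 50, 18]) = 40 + add_all([19, 16, 2, 44, 50, 18])
add_all([19, 16, 2, 44, 50, 18]) = 19 + add_all([16, 2, 44, 50, 18])
add_all([16, 2, 44, 50, 18]) = 16 + add_all([2, 44, 50, 18])
add_all([2, 44, 50, 18]) = 2 + add_all([44, 50, 18])
add_all([44, 50, 18]) = 44 + add_all([50, 18])
add_all([50, 18]) = 50 + add_all([18])
add_all([18]) = 18 + add_all([])
add_all([]) = 0  (base case)
Total: 40 + 19 + 16 + 2 + 44 + 50 + 18 + 0 = 189

189


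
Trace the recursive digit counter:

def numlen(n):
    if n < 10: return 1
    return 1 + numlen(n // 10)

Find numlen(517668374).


numlen(517668374) = 1 + numlen(51766837)
numlen(51766837) = 1 + numlen(5176683)
numlen(5176683) = 1 + numlen(517668)
numlen(517668) = 1 + numlen(51766)
numlen(51766) = 1 + numlen(5176)
numlen(5176) = 1 + numlen(517)
numlen(517) = 1 + numlen(51)
numlen(51) = 1 + numlen(5)
numlen(5) = 1  (base case: 5 < 10)
Unwinding: 1 + 1 + 1 + 1 + 1 + 1 + 1 + 1 + 1 = 9

9


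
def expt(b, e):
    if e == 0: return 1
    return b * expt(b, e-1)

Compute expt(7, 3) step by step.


expt(7, 3)
= 7 * expt(7, 2)
= 7 * 7 * expt(7, 1)
= 7 * 7 * 7 * expt(7, 0)
= 7 * 7 * 7 * 1
= 343

343


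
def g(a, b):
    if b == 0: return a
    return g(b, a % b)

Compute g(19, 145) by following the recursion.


g(19, 145) = g(145, 19)
g(145, 19) = g(19, 12)
g(19, 12) = g(12, 7)
g(12, 7) = g(7, 5)
g(7, 5) = g(5, 2)
g(5, 2) = g(2, 1)
g(2, 1) = g(1, 0)
g(1, 0) = 1  (base case)

1


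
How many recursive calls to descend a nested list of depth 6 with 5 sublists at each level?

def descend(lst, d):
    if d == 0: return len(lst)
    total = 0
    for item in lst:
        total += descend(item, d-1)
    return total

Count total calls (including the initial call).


At depth 0 (root): 1 call
At depth 1: each of 1 parents calls descend on 5 children = 5 calls
At depth 2: each of 5 parents calls descend on 5 children = 25 calls
At depth 3: each of 25 parents calls descend on 5 children = 125 calls
At depth 4: each of 125 parents calls descend on 5 children = 625 calls
At depth 5: each of 625 parents calls descend on 5 children = 3125 calls
At depth 6: each of 3125 parents calls descend on 5 children = 15625 calls
Total: 1 + 5 + 25 + 125 + 625 + 3125 + 15625 = 19531

19531


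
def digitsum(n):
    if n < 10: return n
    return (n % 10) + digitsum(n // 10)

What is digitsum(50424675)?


digitsum(50424675) = 5 + digitsum(5042467)
digitsum(5042467) = 7 + digitsum(504246)
digitsum(504246) = 6 + digitsum(50424)
digitsum(50424) = 4 + digitsum(5042)
digitsum(5042) = 2 + digitsum(504)
digitsum(504) = 4 + digitsum(50)
digitsum(50) = 0 + digitsum(5)
digitsum(5) = 5  (base case)
Total: 5 + 7 + 6 + 4 + 2 + 4 + 0 + 5 = 33

33


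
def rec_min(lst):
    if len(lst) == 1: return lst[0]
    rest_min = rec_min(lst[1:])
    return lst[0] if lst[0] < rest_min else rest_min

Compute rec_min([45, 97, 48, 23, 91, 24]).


rec_min([45, 97, 48, 23, 91, 24]): compare 45 with rec_min([97, 48, 23, 91, 24])
rec_min([97, 48, 23, 91, 24]): compare 97 with rec_min([48, 23, 91, 24])
rec_min([48, 23, 91, 24]): compare 48 with rec_min([23, 91, 24])
rec_min([23, 91, 24]): compare 23 with rec_min([91, 24])
rec_min([91, 24]): compare 91 with rec_min([24])
rec_min([24]) = 24  (base case)
Compare 91 with 24 -> 24
Compare 23 with 24 -> 23
Compare 48 with 23 -> 23
Compare 97 with 23 -> 23
Compare 45 with 23 -> 23

23


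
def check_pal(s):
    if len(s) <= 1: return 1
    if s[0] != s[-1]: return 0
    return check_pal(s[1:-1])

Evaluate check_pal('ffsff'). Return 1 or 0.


check_pal('ffsff'): s[0]='f' == s[-1]='f' -> check check_pal('fsf')
check_pal('fsf'): s[0]='f' == s[-1]='f' -> check check_pal('s')
check_pal('s'): len <= 1 -> return 1  (base case)
Result: 1 (palindrome)

1


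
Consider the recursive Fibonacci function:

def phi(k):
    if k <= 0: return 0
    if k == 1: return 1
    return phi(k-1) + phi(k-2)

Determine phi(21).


Computing phi(21) bottom-up:
phi(0) = 0
phi(1) = 1
phi(2) = phi(1) + phi(0) = 1 + 0 = 1
phi(3) = phi(2) + phi(1) = 1 + 1 = 2
phi(4) = phi(3) + phi(2) = 2 + 1 = 3
phi(5) = phi(4) + phi(3) = 3 + 2 = 5
phi(6) = phi(5) + phi(4) = 5 + 3 = 8
phi(7) = phi(6) + phi(5) = 8 + 5 = 13
phi(8) = phi(7) + phi(6) = 13 + 8 = 21
phi(9) = phi(8) + phi(7) = 21 + 13 = 34
phi(10) = phi(9) + phi(8) = 34 + 21 = 55
phi(11) = phi(10) + phi(9) = 55 + 34 = 89
phi(12) = phi(11) + phi(10) = 89 + 55 = 144
phi(13) = phi(12) + phi(11) = 144 + 89 = 233
phi(14) = phi(13) + phi(12) = 233 + 144 = 377
phi(15) = phi(14) + phi(13) = 377 + 233 = 610
phi(16) = phi(15) + phi(14) = 610 + 377 = 987
phi(17) = phi(16) + phi(15) = 987 + 610 = 1597
phi(18) = phi(17) + phi(16) = 1597 + 987 = 2584
phi(19) = phi(18) + phi(17) = 2584 + 1597 = 4181
phi(20) = phi(19) + phi(18) = 4181 + 2584 = 6765
phi(21) = phi(20) + phi(19) = 6765 + 4181 = 10946

10946


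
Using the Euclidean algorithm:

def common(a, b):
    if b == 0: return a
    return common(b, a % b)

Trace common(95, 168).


common(95, 168) = common(168, 95)
common(168, 95) = common(95, 73)
common(95, 73) = common(73, 22)
common(73, 22) = common(22, 7)
common(22, 7) = common(7, 1)
common(7, 1) = common(1, 0)
common(1, 0) = 1  (base case)

1


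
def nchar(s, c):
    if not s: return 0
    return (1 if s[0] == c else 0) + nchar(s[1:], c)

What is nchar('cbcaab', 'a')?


s[0]='c' != 'a' -> 0
s[0]='b' != 'a' -> 0
s[0]='c' != 'a' -> 0
s[0]='a' == 'a' -> 1
s[0]='a' == 'a' -> 1
s[0]='b' != 'a' -> 0
Sum: 0 + 0 + 0 + 1 + 1 + 0 = 2

2


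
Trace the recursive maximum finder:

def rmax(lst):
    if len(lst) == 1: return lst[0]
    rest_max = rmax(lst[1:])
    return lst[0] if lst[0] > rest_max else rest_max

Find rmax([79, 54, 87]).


rmax([79, 54, 87]): compare 79 with rmax([54, 87])
rmax([54, 87]): compare 54 with rmax([87])
rmax([87]) = 87  (base case)
Compare 54 with 87 -> 87
Compare 79 with 87 -> 87

87


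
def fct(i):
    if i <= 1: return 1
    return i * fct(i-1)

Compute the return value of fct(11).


fct(11)
= 11 * fct(10)
= 11 * 10 * fct(9)
= 11 * 10 * 9 * fct(8)
= 11 * 10 * 9 * 8 * fct(7)
= 11 * 10 * 9 * 8 * 7 * fct(6)
= 11 * 10 * 9 * 8 * 7 * 6 * fct(5)
= 11 * 10 * 9 * 8 * 7 * 6 * 5 * fct(4)
= 11 * 10 * 9 * 8 * 7 * 6 * 5 * 4 * fct(3)
= 11 * 10 * 9 * 8 * 7 * 6 * 5 * 4 * 3 * fct(2)
= 11 * 10 * 9 * 8 * 7 * 6 * 5 * 4 * 3 * 2 * fct(1)
= 11 * 10 * 9 * 8 * 7 * 6 * 5 * 4 * 3 * 2 * 1
= 39916800

39916800


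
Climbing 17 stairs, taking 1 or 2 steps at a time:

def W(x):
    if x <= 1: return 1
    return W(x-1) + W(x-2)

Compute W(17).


Building up from base cases:
W(0) = 1
W(1) = 1
W(2) = W(1) + W(0) = 1 + 1 = 2
W(3) = W(2) + W(1) = 2 + 1 = 3
W(4) = W(3) + W(2) = 3 + 2 = 5
W(5) = W(4) + W(3) = 5 + 3 = 8
W(6) = W(5) + W(4) = 8 + 5 = 13
W(7) = W(6) + W(5) = 13 + 8 = 21
W(8) = W(7) + W(6) = 21 + 13 = 34
W(9) = W(8) + W(7) = 34 + 21 = 55
W(10) = W(9) + W(8) = 55 + 34 = 89
W(11) = W(10) + W(9) = 89 + 55 = 144
W(12) = W(11) + W(10) = 144 + 89 = 233
W(13) = W(12) + W(11) = 233 + 144 = 377
W(14) = W(13) + W(12) = 377 + 233 = 610
W(15) = W(14) + W(13) = 610 + 377 = 987
W(16) = W(15) + W(14) = 987 + 610 = 1597
W(17) = W(16) + W(15) = 1597 + 987 = 2584

2584


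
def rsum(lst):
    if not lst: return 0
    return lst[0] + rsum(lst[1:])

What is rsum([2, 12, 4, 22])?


rsum([2, 12, 4, 22]) = 2 + rsum([12, 4, 22])
rsum([12, 4, 22]) = 12 + rsum([4, 22])
rsum([4, 22]) = 4 + rsum([22])
rsum([22]) = 22 + rsum([])
rsum([]) = 0  (base case)
Total: 2 + 12 + 4 + 22 + 0 = 40

40


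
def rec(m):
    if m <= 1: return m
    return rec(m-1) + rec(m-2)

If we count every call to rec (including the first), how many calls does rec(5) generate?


Let C(n) = total calls for rec(n)
C(0) = 1, C(1) = 1
C(2) = 1 + C(1) + C(0) = 1 + 1 + 1 = 3
C(3) = 1 + C(2) + C(1) = 1 + 3 + 1 = 5
C(4) = 1 + C(3) + C(2) = 1 + 5 + 3 = 9
C(5) = 1 + C(4) + C(3) = 1 + 9 + 5 = 15

15


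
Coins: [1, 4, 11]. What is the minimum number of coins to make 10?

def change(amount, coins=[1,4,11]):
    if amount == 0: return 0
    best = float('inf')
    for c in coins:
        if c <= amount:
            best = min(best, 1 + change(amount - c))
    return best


Building up with DP:
change(0) = 0
change(1) = min(1+change(0)=1+0=1) = 1
change(2) = min(1+change(1)=1+1=2) = 2
change(3) = min(1+change(2)=1+2=3) = 3
change(4) = min(1+change(3)=1+3=4, 1+change(0)=1+0=1) = 1
change(5) = min(1+change(4)=1+1=2, 1+change(1)=1+1=2) = 2
change(6) = min(1+change(5)=1+2=3, 1+change(2)=1+2=3) = 3
change(7) = min(1+change(6)=1+3=4, 1+change(3)=1+3=4) = 4
change(8) = min(1+change(7)=1+4=5, 1+change(4)=1+1=2) = 2
change(9) = min(1+change(8)=1+2=3, 1+change(5)=1+2=3) = 3
change(10) = min(1+change(9)=1+3=4, 1+change(6)=1+3=4) = 4

4


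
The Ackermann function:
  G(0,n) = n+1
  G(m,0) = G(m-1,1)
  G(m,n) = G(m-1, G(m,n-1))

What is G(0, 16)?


G(0, 16) = 17
Result: G(0, 16) = 17

17


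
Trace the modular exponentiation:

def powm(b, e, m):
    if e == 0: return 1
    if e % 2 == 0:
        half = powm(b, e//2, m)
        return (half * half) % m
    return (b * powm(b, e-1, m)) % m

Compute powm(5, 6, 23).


powm(5, 6, 23): e is even, compute powm(5, 3, 23)
  powm(5, 3, 23): e is odd, compute powm(5, 2, 23)
    powm(5, 2, 23): e is even, compute powm(5, 1, 23)
      powm(5, 1, 23): e is odd, compute powm(5, 0, 23)
        powm(5, 0, 23) = 1
      (5 * 1) % 23 = 5
    half=5, (5*5) % 23 = 2
  (5 * 2) % 23 = 10
half=10, (10*10) % 23 = 8

8


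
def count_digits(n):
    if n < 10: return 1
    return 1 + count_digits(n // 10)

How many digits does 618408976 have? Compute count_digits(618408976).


count_digits(618408976) = 1 + count_digits(61840897)
count_digits(61840897) = 1 + count_digits(6184089)
count_digits(6184089) = 1 + count_digits(618408)
count_digits(618408) = 1 + count_digits(61840)
count_digits(61840) = 1 + count_digits(6184)
count_digits(6184) = 1 + count_digits(618)
count_digits(618) = 1 + count_digits(61)
count_digits(61) = 1 + count_digits(6)
count_digits(6) = 1  (base case: 6 < 10)
Unwinding: 1 + 1 + 1 + 1 + 1 + 1 + 1 + 1 + 1 = 9

9


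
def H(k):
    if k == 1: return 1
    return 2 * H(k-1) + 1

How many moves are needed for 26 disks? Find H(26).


H(26) = 2 * H(25) + 1
H(25) = 2 * H(24) + 1
H(24) = 2 * H(23) + 1
H(23) = 2 * H(22) + 1
H(22) = 2 * H(21) + 1
H(21) = 2 * H(20) + 1
H(20) = 2 * H(19) + 1
H(19) = 2 * H(18) + 1
H(18) = 2 * H(17) + 1
H(17) = 2 * H(16) + 1
H(16) = 2 * H(15) + 1
H(15) = 2 * H(14) + 1
H(14) = 2 * H(13) + 1
H(13) = 2 * H(12) + 1
H(12) = 2 * H(11) + 1
H(11) = 2 * H(10) + 1
H(10) = 2 * H(9) + 1
H(9) = 2 * H(8) + 1
H(8) = 2 * H(7) + 1
H(7) = 2 * H(6) + 1
H(6) = 2 * H(5) + 1
H(5) = 2 * H(4) + 1
H(4) = 2 * H(3) + 1
H(3) = 2 * H(2) + 1
H(2) = 2 * H(1) + 1
H(1) = 1  (base case)
H(2) = 2 * 1 + 1 = 3
H(3) = 2 * 3 + 1 = 7
H(4) = 2 * 7 + 1 = 15
H(5) = 2 * 15 + 1 = 31
H(6) = 2 * 31 + 1 = 63
H(7) = 2 * 63 + 1 = 127
H(8) = 2 * 127 + 1 = 255
H(9) = 2 * 255 + 1 = 511
H(10) = 2 * 511 + 1 = 1023
H(11) = 2 * 1023 + 1 = 2047
H(12) = 2 * 2047 + 1 = 4095
H(13) = 2 * 4095 + 1 = 8191
H(14) = 2 * 8191 + 1 = 16383
H(15) = 2 * 16383 + 1 = 32767
H(16) = 2 * 32767 + 1 = 65535
H(17) = 2 * 65535 + 1 = 131071
H(18) = 2 * 131071 + 1 = 262143
H(19) = 2 * 262143 + 1 = 524287
H(20) = 2 * 524287 + 1 = 1048575
H(21) = 2 * 1048575 + 1 = 2097151
H(22) = 2 * 2097151 + 1 = 4194303
H(23) = 2 * 4194303 + 1 = 8388607
H(24) = 2 * 8388607 + 1 = 16777215
H(25) = 2 * 16777215 + 1 = 33554431
H(26) = 2 * 33554431 + 1 = 67108863

67108863


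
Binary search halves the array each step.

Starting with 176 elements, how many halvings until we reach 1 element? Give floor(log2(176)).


176 / 2 = 88
88 / 2 = 44
44 / 2 = 22
22 / 2 = 11
11 / 2 = 5
5 / 2 = 2
2 / 2 = 1
Reached 1 after 7 halvings

7


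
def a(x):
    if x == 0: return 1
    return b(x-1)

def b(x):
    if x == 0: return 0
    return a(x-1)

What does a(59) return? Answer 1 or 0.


a(59) = b(58)
b(58) = a(57)
a(57) = b(56)
b(56) = a(55)
a(55) = b(54)
b(54) = a(53)
a(53) = b(52)
b(52) = a(51)
a(51) = b(50)
b(50) = a(49)
a(49) = b(48)
b(48) = a(47)
a(47) = b(46)
b(46) = a(45)
a(45) = b(44)
b(44) = a(43)
a(43) = b(42)
b(42) = a(41)
a(41) = b(40)
b(40) = a(39)
a(39) = b(38)
b(38) = a(37)
a(37) = b(36)
b(36) = a(35)
a(35) = b(34)
b(34) = a(33)
a(33) = b(32)
b(32) = a(31)
a(31) = b(30)
b(30) = a(29)
a(29) = b(28)
b(28) = a(27)
a(27) = b(26)
b(26) = a(25)
a(25) = b(24)
b(24) = a(23)
a(23) = b(22)
b(22) = a(21)
a(21) = b(20)
b(20) = a(19)
a(19) = b(18)
b(18) = a(17)
a(17) = b(16)
b(16) = a(15)
a(15) = b(14)
b(14) = a(13)
a(13) = b(12)
b(12) = a(11)
a(11) = b(10)
b(10) = a(9)
a(9) = b(8)
b(8) = a(7)
a(7) = b(6)
b(6) = a(5)
a(5) = b(4)
b(4) = a(3)
a(3) = b(2)
b(2) = a(1)
a(1) = b(0)
b(0) = 0  (base case)
Result: 0

0


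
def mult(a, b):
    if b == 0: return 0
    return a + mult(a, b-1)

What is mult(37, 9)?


mult(37, 9) = 37 + mult(37, 8)
mult(37, 8) = 37 + mult(37, 7)
mult(37, 7) = 37 + mult(37, 6)
mult(37, 6) = 37 + mult(37, 5)
mult(37, 5) = 37 + mult(37, 4)
mult(37, 4) = 37 + mult(37, 3)
mult(37, 3) = 37 + mult(37, 2)
mult(37, 2) = 37 + mult(37, 1)
mult(37, 1) = 37 + mult(37, 0)
mult(37, 0) = 0  (base case)
Total: 37 + 37 + 37 + 37 + 37 + 37 + 37 + 37 + 37 + 0 = 333

333


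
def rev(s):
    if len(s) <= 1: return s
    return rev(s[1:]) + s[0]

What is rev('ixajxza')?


rev('ixajxza') = rev('xajxza') + 'i'
rev('xajxza') = rev('ajxza') + 'x'
rev('ajxza') = rev('jxza') + 'a'
rev('jxza') = rev('xza') + 'j'
rev('xza') = rev('za') + 'x'
rev('za') = rev('a') + 'z'
rev('a') = 'a'  (base case)
Concatenating: 'a' + 'z' + 'x' + 'j' + 'a' + 'x' + 'i' = 'azxjaxi'

azxjaxi


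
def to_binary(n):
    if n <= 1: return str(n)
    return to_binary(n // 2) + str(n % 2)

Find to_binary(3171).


to_binary(3171) = to_binary(1585) + '1'
to_binary(1585) = to_binary(792) + '1'
to_binary(792) = to_binary(396) + '0'
to_binary(396) = to_binary(198) + '0'
to_binary(198) = to_binary(99) + '0'
to_binary(99) = to_binary(49) + '1'
to_binary(49) = to_binary(24) + '1'
to_binary(24) = to_binary(12) + '0'
to_binary(12) = to_binary(6) + '0'
to_binary(6) = to_binary(3) + '0'
to_binary(3) = to_binary(1) + '1'
to_binary(1) = '1'  (base case)
Concatenating: '1' + '1' + '0' + '0' + '0' + '1' + '1' + '0' + '0' + '0' + '1' + '1' = '110001100011'

110001100011


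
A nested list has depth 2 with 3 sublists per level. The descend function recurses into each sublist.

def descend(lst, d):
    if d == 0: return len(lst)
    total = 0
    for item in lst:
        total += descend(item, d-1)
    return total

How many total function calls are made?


At depth 0 (root): 1 call
At depth 1: each of 1 parents calls descend on 3 children = 3 calls
At depth 2: each of 3 parents calls descend on 3 children = 9 calls
Total: 1 + 3 + 9 = 13

13


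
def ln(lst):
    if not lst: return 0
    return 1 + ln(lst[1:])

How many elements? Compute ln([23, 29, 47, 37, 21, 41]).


ln([23, 29, 47, 37, 21, 41]) = 1 + ln([29, 47, 37, 21, 41])
ln([29, 47, 37, 21, 41]) = 1 + ln([47, 37, 21, 41])
ln([47, 37, 21, 41]) = 1 + ln([37, 21, 41])
ln([37, 21, 41]) = 1 + ln([21, 41])
ln([21, 41]) = 1 + ln([41])
ln([41]) = 1 + ln([])
ln([]) = 0  (base case)
Unwinding: 1 + 1 + 1 + 1 + 1 + 1 + 0 = 6

6


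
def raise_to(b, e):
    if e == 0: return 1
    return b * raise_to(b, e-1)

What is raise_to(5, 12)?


raise_to(5, 12)
= 5 * raise_to(5, 11)
= 5 * 5 * raise_to(5, 10)
= 5 * 5 * 5 * raise_to(5, 9)
= 5 * 5 * 5 * 5 * raise_to(5, 8)
= 5 * 5 * 5 * 5 * 5 * raise_to(5, 7)
= 5 * 5 * 5 * 5 * 5 * 5 * raise_to(5, 6)
= 5 * 5 * 5 * 5 * 5 * 5 * 5 * raise_to(5, 5)
= 5 * 5 * 5 * 5 * 5 * 5 * 5 * 5 * raise_to(5, 4)
= 5 * 5 * 5 * 5 * 5 * 5 * 5 * 5 * 5 * raise_to(5, 3)
= 5 * 5 * 5 * 5 * 5 * 5 * 5 * 5 * 5 * 5 * raise_to(5, 2)
= 5 * 5 * 5 * 5 * 5 * 5 * 5 * 5 * 5 * 5 * 5 * raise_to(5, 1)
= 5 * 5 * 5 * 5 * 5 * 5 * 5 * 5 * 5 * 5 * 5 * 5 * raise_to(5, 0)
= 5 * 5 * 5 * 5 * 5 * 5 * 5 * 5 * 5 * 5 * 5 * 5 * 1
= 244140625

244140625


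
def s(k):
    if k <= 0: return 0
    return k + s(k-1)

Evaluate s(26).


s(26)
= 26 + 25 + 24 + 23 + 22 + 21 + 20 + 19 + 18 + 17 + 16 + 15 + 14 + 13 + 12 + 11 + 10 + 9 + 8 + 7 + 6 + 5 + 4 + 3 + 2 + 1 + s(0)
= 26 + 25 + 24 + 23 + 22 + 21 + 20 + 19 + 18 + 17 + 16 + 15 + 14 + 13 + 12 + 11 + 10 + 9 + 8 + 7 + 6 + 5 + 4 + 3 + 2 + 1 + 0
= 351

351


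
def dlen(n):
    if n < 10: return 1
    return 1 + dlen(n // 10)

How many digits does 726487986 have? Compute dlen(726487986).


dlen(726487986) = 1 + dlen(72648798)
dlen(72648798) = 1 + dlen(7264879)
dlen(7264879) = 1 + dlen(726487)
dlen(726487) = 1 + dlen(72648)
dlen(72648) = 1 + dlen(7264)
dlen(7264) = 1 + dlen(726)
dlen(726) = 1 + dlen(72)
dlen(72) = 1 + dlen(7)
dlen(7) = 1  (base case: 7 < 10)
Unwinding: 1 + 1 + 1 + 1 + 1 + 1 + 1 + 1 + 1 = 9

9


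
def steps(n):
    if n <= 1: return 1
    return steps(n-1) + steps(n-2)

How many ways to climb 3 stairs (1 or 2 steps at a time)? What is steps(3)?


Building up from base cases:
steps(0) = 1
steps(1) = 1
steps(2) = steps(1) + steps(0) = 1 + 1 = 2
steps(3) = steps(2) + steps(1) = 2 + 1 = 3

3


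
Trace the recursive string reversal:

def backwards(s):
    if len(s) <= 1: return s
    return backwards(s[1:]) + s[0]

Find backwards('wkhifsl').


backwards('wkhifsl') = backwards('khifsl') + 'w'
backwards('khifsl') = backwards('hifsl') + 'k'
backwards('hifsl') = backwards('ifsl') + 'h'
backwards('ifsl') = backwards('fsl') + 'i'
backwards('fsl') = backwards('sl') + 'f'
backwards('sl') = backwards('l') + 's'
backwards('l') = 'l'  (base case)
Concatenating: 'l' + 's' + 'f' + 'i' + 'h' + 'k' + 'w' = 'lsfihkw'

lsfihkw


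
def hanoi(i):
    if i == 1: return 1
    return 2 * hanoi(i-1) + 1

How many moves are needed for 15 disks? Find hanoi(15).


hanoi(15) = 2 * hanoi(14) + 1
hanoi(14) = 2 * hanoi(13) + 1
hanoi(13) = 2 * hanoi(12) + 1
hanoi(12) = 2 * hanoi(11) + 1
hanoi(11) = 2 * hanoi(10) + 1
hanoi(10) = 2 * hanoi(9) + 1
hanoi(9) = 2 * hanoi(8) + 1
hanoi(8) = 2 * hanoi(7) + 1
hanoi(7) = 2 * hanoi(6) + 1
hanoi(6) = 2 * hanoi(5) + 1
hanoi(5) = 2 * hanoi(4) + 1
hanoi(4) = 2 * hanoi(3) + 1
hanoi(3) = 2 * hanoi(2) + 1
hanoi(2) = 2 * hanoi(1) + 1
hanoi(1) = 1  (base case)
hanoi(2) = 2 * 1 + 1 = 3
hanoi(3) = 2 * 3 + 1 = 7
hanoi(4) = 2 * 7 + 1 = 15
hanoi(5) = 2 * 15 + 1 = 31
hanoi(6) = 2 * 31 + 1 = 63
hanoi(7) = 2 * 63 + 1 = 127
hanoi(8) = 2 * 127 + 1 = 255
hanoi(9) = 2 * 255 + 1 = 511
hanoi(10) = 2 * 511 + 1 = 1023
hanoi(11) = 2 * 1023 + 1 = 2047
hanoi(12) = 2 * 2047 + 1 = 4095
hanoi(13) = 2 * 4095 + 1 = 8191
hanoi(14) = 2 * 8191 + 1 = 16383
hanoi(15) = 2 * 16383 + 1 = 32767

32767


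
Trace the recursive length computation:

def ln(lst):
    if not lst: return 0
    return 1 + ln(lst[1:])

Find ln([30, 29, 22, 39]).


ln([30, 29, 22, 39]) = 1 + ln([29, 22, 39])
ln([29, 22, 39]) = 1 + ln([22, 39])
ln([22, 39]) = 1 + ln([39])
ln([39]) = 1 + ln([])
ln([]) = 0  (base case)
Unwinding: 1 + 1 + 1 + 1 + 0 = 4

4


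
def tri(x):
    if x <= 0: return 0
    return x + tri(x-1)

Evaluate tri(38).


tri(38)
= 38 + 37 + 36 + 35 + 34 + 33 + 32 + 31 + 30 + 29 + 28 + 27 + 26 + 25 + 24 + 23 + 22 + 21 + 20 + 19 + 18 + 17 + 16 + 15 + 14 + 13 + 12 + 11 + 10 + 9 + 8 + 7 + 6 + 5 + 4 + 3 + 2 + 1 + tri(0)
= 38 + 37 + 36 + 35 + 34 + 33 + 32 + 31 + 30 + 29 + 28 + 27 + 26 + 25 + 24 + 23 + 22 + 21 + 20 + 19 + 18 + 17 + 16 + 15 + 14 + 13 + 12 + 11 + 10 + 9 + 8 + 7 + 6 + 5 + 4 + 3 + 2 + 1 + 0
= 741

741


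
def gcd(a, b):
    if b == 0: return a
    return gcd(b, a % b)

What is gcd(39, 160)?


gcd(39, 160) = gcd(160, 39)
gcd(160, 39) = gcd(39, 4)
gcd(39, 4) = gcd(4, 3)
gcd(4, 3) = gcd(3, 1)
gcd(3, 1) = gcd(1, 0)
gcd(1, 0) = 1  (base case)

1


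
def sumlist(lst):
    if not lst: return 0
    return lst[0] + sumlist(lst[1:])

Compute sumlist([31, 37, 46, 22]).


sumlist([31, 37, 46, 22]) = 31 + sumlist([37, 46, 22])
sumlist([37, 46, 22]) = 37 + sumlist([46, 22])
sumlist([46, 22]) = 46 + sumlist([22])
sumlist([22]) = 22 + sumlist([])
sumlist([]) = 0  (base case)
Total: 31 + 37 + 46 + 22 + 0 = 136

136


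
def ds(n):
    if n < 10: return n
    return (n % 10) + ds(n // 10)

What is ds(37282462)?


ds(37282462) = 2 + ds(3728246)
ds(3728246) = 6 + ds(372824)
ds(372824) = 4 + ds(37282)
ds(37282) = 2 + ds(3728)
ds(3728) = 8 + ds(372)
ds(372) = 2 + ds(37)
ds(37) = 7 + ds(3)
ds(3) = 3  (base case)
Total: 2 + 6 + 4 + 2 + 8 + 2 + 7 + 3 = 34

34


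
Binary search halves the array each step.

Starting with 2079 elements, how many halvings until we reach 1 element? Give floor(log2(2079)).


2079 / 2 = 1039
1039 / 2 = 519
519 / 2 = 259
259 / 2 = 129
129 / 2 = 64
64 / 2 = 32
32 / 2 = 16
16 / 2 = 8
8 / 2 = 4
4 / 2 = 2
2 / 2 = 1
Reached 1 after 11 halvings

11


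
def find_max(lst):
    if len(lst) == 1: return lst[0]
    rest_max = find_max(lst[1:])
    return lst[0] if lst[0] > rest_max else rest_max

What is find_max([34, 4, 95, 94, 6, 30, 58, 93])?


find_max([34, 4, 95, 94, 6, 30, 58, 93]): compare 34 with find_max([4, 95, 94, 6, 30, 58, 93])
find_max([4, 95, 94, 6, 30, 58, 93]): compare 4 with find_max([95, 94, 6, 30, 58, 93])
find_max([95, 94, 6, 30, 58, 93]): compare 95 with find_max([94, 6, 30, 58, 93])
find_max([94, 6, 30, 58, 93]): compare 94 with find_max([6, 30, 58, 93])
find_max([6, 30, 58, 93]): compare 6 with find_max([30, 58, 93])
find_max([30, 58, 93]): compare 30 with find_max([58, 93])
find_max([58, 93]): compare 58 with find_max([93])
find_max([93]) = 93  (base case)
Compare 58 with 93 -> 93
Compare 30 with 93 -> 93
Compare 6 with 93 -> 93
Compare 94 with 93 -> 94
Compare 95 with 94 -> 95
Compare 4 with 95 -> 95
Compare 34 with 95 -> 95

95


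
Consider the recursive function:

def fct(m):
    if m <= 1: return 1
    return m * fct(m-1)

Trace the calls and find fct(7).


fct(7)
= 7 * fct(6)
= 7 * 6 * fct(5)
= 7 * 6 * 5 * fct(4)
= 7 * 6 * 5 * 4 * fct(3)
= 7 * 6 * 5 * 4 * 3 * fct(2)
= 7 * 6 * 5 * 4 * 3 * 2 * fct(1)
= 7 * 6 * 5 * 4 * 3 * 2 * 1
= 5040

5040


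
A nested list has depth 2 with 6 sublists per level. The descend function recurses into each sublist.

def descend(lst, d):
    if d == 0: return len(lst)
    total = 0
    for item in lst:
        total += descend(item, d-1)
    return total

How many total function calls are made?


At depth 0 (root): 1 call
At depth 1: each of 1 parents calls descend on 6 children = 6 calls
At depth 2: each of 6 parents calls descend on 6 children = 36 calls
Total: 1 + 6 + 36 = 43

43


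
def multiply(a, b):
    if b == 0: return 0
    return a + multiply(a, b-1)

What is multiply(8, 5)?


multiply(8, 5) = 8 + multiply(8, 4)
multiply(8, 4) = 8 + multiply(8, 3)
multiply(8, 3) = 8 + multiply(8, 2)
multiply(8, 2) = 8 + multiply(8, 1)
multiply(8, 1) = 8 + multiply(8, 0)
multiply(8, 0) = 0  (base case)
Total: 8 + 8 + 8 + 8 + 8 + 0 = 40

40


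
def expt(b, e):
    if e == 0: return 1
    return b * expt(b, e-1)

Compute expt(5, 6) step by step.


expt(5, 6)
= 5 * expt(5, 5)
= 5 * 5 * expt(5, 4)
= 5 * 5 * 5 * expt(5, 3)
= 5 * 5 * 5 * 5 * expt(5, 2)
= 5 * 5 * 5 * 5 * 5 * expt(5, 1)
= 5 * 5 * 5 * 5 * 5 * 5 * expt(5, 0)
= 5 * 5 * 5 * 5 * 5 * 5 * 1
= 15625

15625


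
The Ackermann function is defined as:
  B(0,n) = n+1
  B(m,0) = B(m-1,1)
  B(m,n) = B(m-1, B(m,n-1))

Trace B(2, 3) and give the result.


B(2, 3) = B(1, B(2, 2))
  B(2, 2) = B(1, B(2, 1))
    B(2, 1) = B(1, B(2, 0))
      B(2, 0) = B(1, 1)
        B(1, 1) = B(0, B(1, 0))
          B(1, 0) = B(0, 1)
          B(0, 1) = 2
          = B(0, 2)
          B(0, 2) = 3
      = B(1, 3)
      B(1, 3) = B(0, B(1, 2))
        B(1, 2) = B(0, B(1, 1))
          B(1, 1) = B(0, B(1, 0))
          B(1, 0) = B(0, 1)
          B(0, 1) = 2
            = B(0, 2)
          B(0, 2) = 3
          = B(0, 3)
          B(0, 3) = 4
        = B(0, 4)
        B(0, 4) = 5
    = B(1, 5)
    B(1, 5) = B(0, B(1, 4))
      B(1, 4) = B(0, B(1, 3))
        B(1, 3) = B(0, B(1, 2))
... (trace truncated)
Result: B(2, 3) = 9

9


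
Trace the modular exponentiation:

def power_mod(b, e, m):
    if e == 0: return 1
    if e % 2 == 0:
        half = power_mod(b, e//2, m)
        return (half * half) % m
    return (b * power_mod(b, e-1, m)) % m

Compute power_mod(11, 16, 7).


power_mod(11, 16, 7): e is even, compute power_mod(11, 8, 7)
  power_mod(11, 8, 7): e is even, compute power_mod(11, 4, 7)
    power_mod(11, 4, 7): e is even, compute power_mod(11, 2, 7)
      power_mod(11, 2, 7): e is even, compute power_mod(11, 1, 7)
        power_mod(11, 1, 7): e is odd, compute power_mod(11, 0, 7)
          power_mod(11, 0, 7) = 1
        (11 * 1) % 7 = 4
      half=4, (4*4) % 7 = 2
    half=2, (2*2) % 7 = 4
  half=4, (4*4) % 7 = 2
half=2, (2*2) % 7 = 4

4


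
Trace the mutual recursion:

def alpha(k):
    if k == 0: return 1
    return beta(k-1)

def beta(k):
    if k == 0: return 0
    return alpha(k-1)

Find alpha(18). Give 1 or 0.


alpha(18) = beta(17)
beta(17) = alpha(16)
alpha(16) = beta(15)
beta(15) = alpha(14)
alpha(14) = beta(13)
beta(13) = alpha(12)
alpha(12) = beta(11)
beta(11) = alpha(10)
alpha(10) = beta(9)
beta(9) = alpha(8)
alpha(8) = beta(7)
beta(7) = alpha(6)
alpha(6) = beta(5)
beta(5) = alpha(4)
alpha(4) = beta(3)
beta(3) = alpha(2)
alpha(2) = beta(1)
beta(1) = alpha(0)
alpha(0) = 1  (base case)
Result: 1

1


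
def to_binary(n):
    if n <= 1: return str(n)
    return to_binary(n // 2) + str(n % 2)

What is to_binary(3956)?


to_binary(3956) = to_binary(1978) + '0'
to_binary(1978) = to_binary(989) + '0'
to_binary(989) = to_binary(494) + '1'
to_binary(494) = to_binary(247) + '0'
to_binary(247) = to_binary(123) + '1'
to_binary(123) = to_binary(61) + '1'
to_binary(61) = to_binary(30) + '1'
to_binary(30) = to_binary(15) + '0'
to_binary(15) = to_binary(7) + '1'
to_binary(7) = to_binary(3) + '1'
to_binary(3) = to_binary(1) + '1'
to_binary(1) = '1'  (base case)
Concatenating: '1' + '1' + '1' + '1' + '0' + '1' + '1' + '1' + '0' + '1' + '0' + '0' = '111101110100'

111101110100


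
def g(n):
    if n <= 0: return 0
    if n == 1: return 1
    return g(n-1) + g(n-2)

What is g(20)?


Computing g(20) bottom-up:
g(0) = 0
g(1) = 1
g(2) = g(1) + g(0) = 1 + 0 = 1
g(3) = g(2) + g(1) = 1 + 1 = 2
g(4) = g(3) + g(2) = 2 + 1 = 3
g(5) = g(4) + g(3) = 3 + 2 = 5
g(6) = g(5) + g(4) = 5 + 3 = 8
g(7) = g(6) + g(5) = 8 + 5 = 13
g(8) = g(7) + g(6) = 13 + 8 = 21
g(9) = g(8) + g(7) = 21 + 13 = 34
g(10) = g(9) + g(8) = 34 + 21 = 55
g(11) = g(10) + g(9) = 55 + 34 = 89
g(12) = g(11) + g(10) = 89 + 55 = 144
g(13) = g(12) + g(11) = 144 + 89 = 233
g(14) = g(13) + g(12) = 233 + 144 = 377
g(15) = g(14) + g(13) = 377 + 233 = 610
g(16) = g(15) + g(14) = 610 + 377 = 987
g(17) = g(16) + g(15) = 987 + 610 = 1597
g(18) = g(17) + g(16) = 1597 + 987 = 2584
g(19) = g(18) + g(17) = 2584 + 1597 = 4181
g(20) = g(19) + g(18) = 4181 + 2584 = 6765

6765


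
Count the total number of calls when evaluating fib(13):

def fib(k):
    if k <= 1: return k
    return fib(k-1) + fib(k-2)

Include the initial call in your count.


Let C(n) = total calls for fib(n)
C(0) = 1, C(1) = 1
C(2) = 1 + C(1) + C(0) = 1 + 1 + 1 = 3
C(3) = 1 + C(2) + C(1) = 1 + 3 + 1 = 5
C(4) = 1 + C(3) + C(2) = 1 + 5 + 3 = 9
C(5) = 1 + C(4) + C(3) = 1 + 9 + 5 = 15
C(6) = 1 + C(5) + C(4) = 1 + 15 + 9 = 25
C(7) = 1 + C(6) + C(5) = 1 + 25 + 15 = 41
C(8) = 1 + C(7) + C(6) = 1 + 41 + 25 = 67
C(9) = 1 + C(8) + C(7) = 1 + 67 + 41 = 109
C(10) = 1 + C(9) + C(8) = 1 + 109 + 67 = 177
C(11) = 1 + C(10) + C(9) = 1 + 177 + 109 = 287
C(12) = 1 + C(11) + C(10) = 1 + 287 + 177 = 465
C(13) = 1 + C(12) + C(11) = 1 + 465 + 287 = 753

753


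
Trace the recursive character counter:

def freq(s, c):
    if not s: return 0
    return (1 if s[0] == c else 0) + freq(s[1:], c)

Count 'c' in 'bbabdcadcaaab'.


s[0]='b' != 'c' -> 0
s[0]='b' != 'c' -> 0
s[0]='a' != 'c' -> 0
s[0]='b' != 'c' -> 0
s[0]='d' != 'c' -> 0
s[0]='c' == 'c' -> 1
s[0]='a' != 'c' -> 0
s[0]='d' != 'c' -> 0
s[0]='c' == 'c' -> 1
s[0]='a' != 'c' -> 0
s[0]='a' != 'c' -> 0
s[0]='a' != 'c' -> 0
s[0]='b' != 'c' -> 0
Sum: 0 + 0 + 0 + 0 + 0 + 1 + 0 + 0 + 1 + 0 + 0 + 0 + 0 = 2

2


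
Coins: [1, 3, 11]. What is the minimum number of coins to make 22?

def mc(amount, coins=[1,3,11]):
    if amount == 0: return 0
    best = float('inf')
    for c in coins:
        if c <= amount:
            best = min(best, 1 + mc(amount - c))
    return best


Building up with DP:
mc(0) = 0
mc(1) = min(1+mc(0)=1+0=1) = 1
mc(2) = min(1+mc(1)=1+1=2) = 2
mc(3) = min(1+mc(2)=1+2=3, 1+mc(0)=1+0=1) = 1
mc(4) = min(1+mc(3)=1+1=2, 1+mc(1)=1+1=2) = 2
mc(5) = min(1+mc(4)=1+2=3, 1+mc(2)=1+2=3) = 3
mc(6) = min(1+mc(5)=1+3=4, 1+mc(3)=1+1=2) = 2
mc(7) = min(1+mc(6)=1+2=3, 1+mc(4)=1+2=3) = 3
mc(8) = min(1+mc(7)=1+3=4, 1+mc(5)=1+3=4) = 4
mc(9) = min(1+mc(8)=1+4=5, 1+mc(6)=1+2=3) = 3
mc(10) = min(1+mc(9)=1+3=4, 1+mc(7)=1+3=4) = 4
mc(11) = min(1+mc(10)=1+4=5, 1+mc(8)=1+4=5, 1+mc(0)=1+0=1) = 1
mc(12) = min(1+mc(11)=1+1=2, 1+mc(9)=1+3=4, 1+mc(1)=1+1=2) = 2
mc(13) = min(1+mc(12)=1+2=3, 1+mc(10)=1+4=5, 1+mc(2)=1+2=3) = 3
mc(14) = min(1+mc(13)=1+3=4, 1+mc(11)=1+1=2, 1+mc(3)=1+1=2) = 2
mc(15) = min(1+mc(14)=1+2=3, 1+mc(12)=1+2=3, 1+mc(4)=1+2=3) = 3
mc(16) = min(1+mc(15)=1+3=4, 1+mc(13)=1+3=4, 1+mc(5)=1+3=4) = 4
mc(17) = min(1+mc(16)=1+4=5, 1+mc(14)=1+2=3, 1+mc(6)=1+2=3) = 3
mc(18) = min(1+mc(17)=1+3=4, 1+mc(15)=1+3=4, 1+mc(7)=1+3=4) = 4
mc(19) = min(1+mc(18)=1+4=5, 1+mc(16)=1+4=5, 1+mc(8)=1+4=5) = 5
mc(20) = min(1+mc(19)=1+5=6, 1+mc(17)=1+3=4, 1+mc(9)=1+3=4) = 4
mc(21) = min(1+mc(20)=1+4=5, 1+mc(18)=1+4=5, 1+mc(10)=1+4=5) = 5
mc(22) = min(1+mc(21)=1+5=6, 1+mc(19)=1+5=6, 1+mc(11)=1+1=2) = 2

2


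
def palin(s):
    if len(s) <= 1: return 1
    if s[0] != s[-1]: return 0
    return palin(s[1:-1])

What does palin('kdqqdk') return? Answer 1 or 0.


palin('kdqqdk'): s[0]='k' == s[-1]='k' -> check palin('dqqd')
palin('dqqd'): s[0]='d' == s[-1]='d' -> check palin('qq')
palin('qq'): s[0]='q' == s[-1]='q' -> check palin('')
palin(''): len <= 1 -> return 1  (base case)
Result: 1 (palindrome)

1


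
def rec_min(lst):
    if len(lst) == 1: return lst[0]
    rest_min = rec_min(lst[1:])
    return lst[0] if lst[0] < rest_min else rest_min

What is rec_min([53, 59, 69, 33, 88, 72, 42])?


rec_min([53, 59, 69, 33, 88, 72, 42]): compare 53 with rec_min([59, 69, 33, 88, 72, 42])
rec_min([59, 69, 33, 88, 72, 42]): compare 59 with rec_min([69, 33, 88, 72, 42])
rec_min([69, 33, 88, 72, 42]): compare 69 with rec_min([33, 88, 72, 42])
rec_min([33, 88, 72, 42]): compare 33 with rec_min([88, 72, 42])
rec_min([88, 72, 42]): compare 88 with rec_min([72, 42])
rec_min([72, 42]): compare 72 with rec_min([42])
rec_min([42]) = 42  (base case)
Compare 72 with 42 -> 42
Compare 88 with 42 -> 42
Compare 33 with 42 -> 33
Compare 69 with 33 -> 33
Compare 59 with 33 -> 33
Compare 53 with 33 -> 33

33


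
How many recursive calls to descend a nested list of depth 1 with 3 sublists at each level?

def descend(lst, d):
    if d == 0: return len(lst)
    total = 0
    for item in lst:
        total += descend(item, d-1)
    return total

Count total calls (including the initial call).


At depth 0 (root): 1 call
At depth 1: each of 1 parents calls descend on 3 children = 3 calls
Total: 1 + 3 = 4

4


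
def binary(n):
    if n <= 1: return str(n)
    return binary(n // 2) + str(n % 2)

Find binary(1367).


binary(1367) = binary(683) + '1'
binary(683) = binary(341) + '1'
binary(341) = binary(170) + '1'
binary(170) = binary(85) + '0'
binary(85) = binary(42) + '1'
binary(42) = binary(21) + '0'
binary(21) = binary(10) + '1'
binary(10) = binary(5) + '0'
binary(5) = binary(2) + '1'
binary(2) = binary(1) + '0'
binary(1) = '1'  (base case)
Concatenating: '1' + '0' + '1' + '0' + '1' + '0' + '1' + '0' + '1' + '1' + '1' = '10101010111'

10101010111


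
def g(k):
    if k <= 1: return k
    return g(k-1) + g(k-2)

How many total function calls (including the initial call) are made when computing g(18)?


Let C(n) = total calls for g(n)
C(0) = 1, C(1) = 1
C(2) = 1 + C(1) + C(0) = 1 + 1 + 1 = 3
C(3) = 1 + C(2) + C(1) = 1 + 3 + 1 = 5
C(4) = 1 + C(3) + C(2) = 1 + 5 + 3 = 9
C(5) = 1 + C(4) + C(3) = 1 + 9 + 5 = 15
C(6) = 1 + C(5) + C(4) = 1 + 15 + 9 = 25
C(7) = 1 + C(6) + C(5) = 1 + 25 + 15 = 41
C(8) = 1 + C(7) + C(6) = 1 + 41 + 25 = 67
C(9) = 1 + C(8) + C(7) = 1 + 67 + 41 = 109
C(10) = 1 + C(9) + C(8) = 1 + 109 + 67 = 177
C(11) = 1 + C(10) + C(9) = 1 + 177 + 109 = 287
C(12) = 1 + C(11) + C(10) = 1 + 287 + 177 = 465
C(13) = 1 + C(12) + C(11) = 1 + 465 + 287 = 753
C(14) = 1 + C(13) + C(12) = 1 + 753 + 465 = 1219
C(15) = 1 + C(14) + C(13) = 1 + 1219 + 753 = 1973
C(16) = 1 + C(15) + C(14) = 1 + 1973 + 1219 = 3193
C(17) = 1 + C(16) + C(15) = 1 + 3193 + 1973 = 5167
C(18) = 1 + C(17) + C(16) = 1 + 5167 + 3193 = 8361

8361


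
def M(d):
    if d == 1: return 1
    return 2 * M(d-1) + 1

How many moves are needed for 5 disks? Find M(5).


M(5) = 2 * M(4) + 1
M(4) = 2 * M(3) + 1
M(3) = 2 * M(2) + 1
M(2) = 2 * M(1) + 1
M(1) = 1  (base case)
M(2) = 2 * 1 + 1 = 3
M(3) = 2 * 3 + 1 = 7
M(4) = 2 * 7 + 1 = 15
M(5) = 2 * 15 + 1 = 31

31


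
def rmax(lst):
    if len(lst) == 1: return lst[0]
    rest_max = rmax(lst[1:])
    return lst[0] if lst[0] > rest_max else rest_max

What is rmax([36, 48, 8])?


rmax([36, 48, 8]): compare 36 with rmax([48, 8])
rmax([48, 8]): compare 48 with rmax([8])
rmax([8]) = 8  (base case)
Compare 48 with 8 -> 48
Compare 36 with 48 -> 48

48


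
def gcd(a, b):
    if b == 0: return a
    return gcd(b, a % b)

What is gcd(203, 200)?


gcd(203, 200) = gcd(200, 3)
gcd(200, 3) = gcd(3, 2)
gcd(3, 2) = gcd(2, 1)
gcd(2, 1) = gcd(1, 0)
gcd(1, 0) = 1  (base case)

1


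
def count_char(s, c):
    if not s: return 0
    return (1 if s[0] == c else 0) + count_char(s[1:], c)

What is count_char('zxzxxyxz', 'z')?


s[0]='z' == 'z' -> 1
s[0]='x' != 'z' -> 0
s[0]='z' == 'z' -> 1
s[0]='x' != 'z' -> 0
s[0]='x' != 'z' -> 0
s[0]='y' != 'z' -> 0
s[0]='x' != 'z' -> 0
s[0]='z' == 'z' -> 1
Sum: 1 + 0 + 1 + 0 + 0 + 0 + 0 + 1 = 3

3


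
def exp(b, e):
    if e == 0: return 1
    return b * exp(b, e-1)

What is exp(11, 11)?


exp(11, 11)
= 11 * exp(11, 10)
= 11 * 11 * exp(11, 9)
= 11 * 11 * 11 * exp(11, 8)
= 11 * 11 * 11 * 11 * exp(11, 7)
= 11 * 11 * 11 * 11 * 11 * exp(11, 6)
= 11 * 11 * 11 * 11 * 11 * 11 * exp(11, 5)
= 11 * 11 * 11 * 11 * 11 * 11 * 11 * exp(11, 4)
= 11 * 11 * 11 * 11 * 11 * 11 * 11 * 11 * exp(11, 3)
= 11 * 11 * 11 * 11 * 11 * 11 * 11 * 11 * 11 * exp(11, 2)
= 11 * 11 * 11 * 11 * 11 * 11 * 11 * 11 * 11 * 11 * exp(11, 1)
= 11 * 11 * 11 * 11 * 11 * 11 * 11 * 11 * 11 * 11 * 11 * exp(11, 0)
= 11 * 11 * 11 * 11 * 11 * 11 * 11 * 11 * 11 * 11 * 11 * 1
= 285311670611

285311670611


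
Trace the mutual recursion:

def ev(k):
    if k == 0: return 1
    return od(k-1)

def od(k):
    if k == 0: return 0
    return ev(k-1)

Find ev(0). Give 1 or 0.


ev(0) = 1  (base case)
Result: 1

1


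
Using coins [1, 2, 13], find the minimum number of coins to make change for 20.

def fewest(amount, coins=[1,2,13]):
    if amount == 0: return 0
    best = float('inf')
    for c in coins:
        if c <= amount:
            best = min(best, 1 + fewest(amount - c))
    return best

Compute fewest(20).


Building up with DP:
fewest(0) = 0
fewest(1) = min(1+fewest(0)=1+0=1) = 1
fewest(2) = min(1+fewest(1)=1+1=2, 1+fewest(0)=1+0=1) = 1
fewest(3) = min(1+fewest(2)=1+1=2, 1+fewest(1)=1+1=2) = 2
fewest(4) = min(1+fewest(3)=1+2=3, 1+fewest(2)=1+1=2) = 2
fewest(5) = min(1+fewest(4)=1+2=3, 1+fewest(3)=1+2=3) = 3
fewest(6) = min(1+fewest(5)=1+3=4, 1+fewest(4)=1+2=3) = 3
fewest(7) = min(1+fewest(6)=1+3=4, 1+fewest(5)=1+3=4) = 4
fewest(8) = min(1+fewest(7)=1+4=5, 1+fewest(6)=1+3=4) = 4
fewest(9) = min(1+fewest(8)=1+4=5, 1+fewest(7)=1+4=5) = 5
fewest(10) = min(1+fewest(9)=1+5=6, 1+fewest(8)=1+4=5) = 5
fewest(11) = min(1+fewest(10)=1+5=6, 1+fewest(9)=1+5=6) = 6
fewest(12) = min(1+fewest(11)=1+6=7, 1+fewest(10)=1+5=6) = 6
fewest(13) = min(1+fewest(12)=1+6=7, 1+fewest(11)=1+6=7, 1+fewest(0)=1+0=1) = 1
fewest(14) = min(1+fewest(13)=1+1=2, 1+fewest(12)=1+6=7, 1+fewest(1)=1+1=2) = 2
fewest(15) = min(1+fewest(14)=1+2=3, 1+fewest(13)=1+1=2, 1+fewest(2)=1+1=2) = 2
fewest(16) = min(1+fewest(15)=1+2=3, 1+fewest(14)=1+2=3, 1+fewest(3)=1+2=3) = 3
fewest(17) = min(1+fewest(16)=1+3=4, 1+fewest(15)=1+2=3, 1+fewest(4)=1+2=3) = 3
fewest(18) = min(1+fewest(17)=1+3=4, 1+fewest(16)=1+3=4, 1+fewest(5)=1+3=4) = 4
fewest(19) = min(1+fewest(18)=1+4=5, 1+fewest(17)=1+3=4, 1+fewest(6)=1+3=4) = 4
fewest(20) = min(1+fewest(19)=1+4=5, 1+fewest(18)=1+4=5, 1+fewest(7)=1+4=5) = 5

5


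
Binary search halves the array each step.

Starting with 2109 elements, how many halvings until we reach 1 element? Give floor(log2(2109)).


2109 / 2 = 1054
1054 / 2 = 527
527 / 2 = 263
263 / 2 = 131
131 / 2 = 65
65 / 2 = 32
32 / 2 = 16
16 / 2 = 8
8 / 2 = 4
4 / 2 = 2
2 / 2 = 1
Reached 1 after 11 halvings

11


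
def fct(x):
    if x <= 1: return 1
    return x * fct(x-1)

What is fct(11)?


fct(11)
= 11 * fct(10)
= 11 * 10 * fct(9)
= 11 * 10 * 9 * fct(8)
= 11 * 10 * 9 * 8 * fct(7)
= 11 * 10 * 9 * 8 * 7 * fct(6)
= 11 * 10 * 9 * 8 * 7 * 6 * fct(5)
= 11 * 10 * 9 * 8 * 7 * 6 * 5 * fct(4)
= 11 * 10 * 9 * 8 * 7 * 6 * 5 * 4 * fct(3)
= 11 * 10 * 9 * 8 * 7 * 6 * 5 * 4 * 3 * fct(2)
= 11 * 10 * 9 * 8 * 7 * 6 * 5 * 4 * 3 * 2 * fct(1)
= 11 * 10 * 9 * 8 * 7 * 6 * 5 * 4 * 3 * 2 * 1
= 39916800

39916800
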